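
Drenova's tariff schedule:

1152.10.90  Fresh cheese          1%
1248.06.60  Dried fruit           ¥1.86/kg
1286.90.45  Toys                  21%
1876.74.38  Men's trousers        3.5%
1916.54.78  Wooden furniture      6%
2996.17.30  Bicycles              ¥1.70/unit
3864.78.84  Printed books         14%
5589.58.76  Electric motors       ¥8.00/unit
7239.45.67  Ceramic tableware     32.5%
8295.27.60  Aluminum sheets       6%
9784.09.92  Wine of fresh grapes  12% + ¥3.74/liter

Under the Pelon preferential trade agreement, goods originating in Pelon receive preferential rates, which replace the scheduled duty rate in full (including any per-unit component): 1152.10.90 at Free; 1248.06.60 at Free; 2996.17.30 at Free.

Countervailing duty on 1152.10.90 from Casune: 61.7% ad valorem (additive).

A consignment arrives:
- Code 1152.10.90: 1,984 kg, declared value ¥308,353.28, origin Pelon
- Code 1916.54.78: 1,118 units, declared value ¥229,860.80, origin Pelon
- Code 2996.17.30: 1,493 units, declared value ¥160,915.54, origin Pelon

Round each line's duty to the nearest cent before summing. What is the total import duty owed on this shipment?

Line 1 (1152.10.90, Pelon, 1,984 kg, ¥308,353.28):
Base rate for 1152.10.90 is 1%.
Origin Pelon qualifies under the Drenova–Pelon agreement and 1152.10.90 is covered: preferential rate Free applies instead.
The additional-duty order on 1152.10.90 targets Casune, not Pelon; it does not apply.
Duty = ¥308,353.28 × 0% = ¥0.00.
Line 2 (1916.54.78, Pelon, 1,118 units, ¥229,860.80):
Base rate for 1916.54.78 is 6%.
Origin Pelon is the FTA partner but 1916.54.78 is not on the preference list; base rate stands.
Duty = ¥229,860.80 × 6% = ¥13,791.65.
Line 3 (2996.17.30, Pelon, 1,493 units, ¥160,915.54):
Base rate for 2996.17.30 is ¥1.70/unit.
Origin Pelon qualifies under the Drenova–Pelon agreement and 2996.17.30 is covered: preferential rate Free applies instead.
Duty = ¥160,915.54 × 0% = ¥0.00.
Total = ¥0.00 + ¥13,791.65 + ¥0.00 = ¥13,791.65.

¥13,791.65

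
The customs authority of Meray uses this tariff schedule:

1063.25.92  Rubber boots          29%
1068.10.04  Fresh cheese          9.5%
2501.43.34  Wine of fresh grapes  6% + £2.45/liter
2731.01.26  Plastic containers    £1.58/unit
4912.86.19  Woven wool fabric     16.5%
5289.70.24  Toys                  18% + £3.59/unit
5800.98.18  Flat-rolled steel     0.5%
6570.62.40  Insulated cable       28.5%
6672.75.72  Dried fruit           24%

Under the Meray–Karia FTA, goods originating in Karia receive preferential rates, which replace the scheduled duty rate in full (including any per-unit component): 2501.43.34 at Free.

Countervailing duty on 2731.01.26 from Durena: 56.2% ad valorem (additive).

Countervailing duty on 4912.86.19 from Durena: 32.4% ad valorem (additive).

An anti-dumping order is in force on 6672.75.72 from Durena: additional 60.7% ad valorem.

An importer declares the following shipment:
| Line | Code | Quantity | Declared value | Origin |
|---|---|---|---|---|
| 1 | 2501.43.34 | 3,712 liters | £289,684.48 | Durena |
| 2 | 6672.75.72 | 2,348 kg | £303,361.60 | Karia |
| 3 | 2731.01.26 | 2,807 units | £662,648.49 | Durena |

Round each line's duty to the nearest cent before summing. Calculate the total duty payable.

£476,125.76

Line 1 (2501.43.34, Durena, 3,712 liters, £289,684.48):
Base rate for 2501.43.34 is 6% + £2.45/liter.
2501.43.34 has an FTA preferential rate, but origin Durena is not Karia; base rate stands.
Duty = £289,684.48 × 6% + 3,712 × £2.45 = £26,475.47.
Line 2 (6672.75.72, Karia, 2,348 kg, £303,361.60):
Base rate for 6672.75.72 is 24%.
Origin Karia is the FTA partner but 6672.75.72 is not on the preference list; base rate stands.
The additional-duty order on 6672.75.72 targets Durena, not Karia; it does not apply.
Duty = £303,361.60 × 24% = £72,806.78.
Line 3 (2731.01.26, Durena, 2,807 units, £662,648.49):
Base rate for 2731.01.26 is £1.58/unit.
Additional duty on 2731.01.26 from Durena: +56.2% ad valorem. Applied ad valorem rate = 56.2%.
Duty = £662,648.49 × 56.2% + 2,807 × £1.58 = £376,843.51.
Total = £26,475.47 + £72,806.78 + £376,843.51 = £476,125.76.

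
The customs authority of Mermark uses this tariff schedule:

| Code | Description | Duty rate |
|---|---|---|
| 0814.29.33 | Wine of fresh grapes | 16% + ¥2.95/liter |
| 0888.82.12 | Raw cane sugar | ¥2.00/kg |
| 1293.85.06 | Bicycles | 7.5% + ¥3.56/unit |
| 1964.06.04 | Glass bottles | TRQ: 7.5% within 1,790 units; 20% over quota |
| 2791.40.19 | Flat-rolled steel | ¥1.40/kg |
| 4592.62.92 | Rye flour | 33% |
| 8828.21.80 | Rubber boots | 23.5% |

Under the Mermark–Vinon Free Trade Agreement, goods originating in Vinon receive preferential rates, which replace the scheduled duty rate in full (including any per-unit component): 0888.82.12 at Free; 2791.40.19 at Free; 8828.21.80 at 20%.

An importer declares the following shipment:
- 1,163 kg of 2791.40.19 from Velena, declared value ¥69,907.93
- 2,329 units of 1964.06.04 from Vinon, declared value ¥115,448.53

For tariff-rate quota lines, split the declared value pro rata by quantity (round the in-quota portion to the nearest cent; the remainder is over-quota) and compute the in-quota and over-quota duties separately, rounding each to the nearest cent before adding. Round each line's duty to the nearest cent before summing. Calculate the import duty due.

Line 1 (2791.40.19, Velena, 1,163 kg, ¥69,907.93):
Base rate for 2791.40.19 is ¥1.40/kg.
2791.40.19 has an FTA preferential rate, but origin Velena is not Vinon; base rate stands.
Duty = 1,163 × ¥1.40 = ¥1,628.20.
Line 2 (1964.06.04, Vinon, 2,329 units, ¥115,448.53):
Code 1964.06.04 is under a tariff-rate quota (threshold 1,790 units). In-quota: 1,790 units at 7.5%; over-quota: 539 units at 20%.
Pro-rata value split: in-quota = ¥115,448.53 × 1,790/2,329 = ¥88,730.30; over-quota = ¥115,448.53 − ¥88,730.30 = ¥26,718.23.
In-quota duty = ¥88,730.30 × 7.5% = ¥6,654.77. Over-quota duty = ¥26,718.23 × 20% = ¥5,343.65.
Line duty = ¥6,654.77 + ¥5,343.65 = ¥11,998.42.
Total = ¥1,628.20 + ¥11,998.42 = ¥13,626.62.

¥13,626.62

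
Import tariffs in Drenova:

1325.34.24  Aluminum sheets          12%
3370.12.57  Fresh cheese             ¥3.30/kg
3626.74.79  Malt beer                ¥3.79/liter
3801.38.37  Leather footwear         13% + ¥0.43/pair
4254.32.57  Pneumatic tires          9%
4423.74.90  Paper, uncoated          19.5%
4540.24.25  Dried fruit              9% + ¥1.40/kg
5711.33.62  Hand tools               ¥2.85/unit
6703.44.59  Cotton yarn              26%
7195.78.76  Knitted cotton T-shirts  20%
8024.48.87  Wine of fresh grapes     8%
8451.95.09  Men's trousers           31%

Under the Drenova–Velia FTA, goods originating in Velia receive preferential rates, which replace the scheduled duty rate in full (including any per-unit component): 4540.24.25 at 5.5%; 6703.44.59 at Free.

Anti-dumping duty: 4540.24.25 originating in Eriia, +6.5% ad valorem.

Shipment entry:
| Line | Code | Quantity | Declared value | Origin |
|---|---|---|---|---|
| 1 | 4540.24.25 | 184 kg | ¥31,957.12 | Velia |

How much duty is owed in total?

¥1,757.64

Line 1 (4540.24.25, Velia, 184 kg, ¥31,957.12):
Base rate for 4540.24.25 is 9% + ¥1.40/kg.
Origin Velia qualifies under the Drenova–Velia agreement and 4540.24.25 is covered: preferential rate 5.5% applies instead.
The additional-duty order on 4540.24.25 targets Eriia, not Velia; it does not apply.
Duty = ¥31,957.12 × 5.5% = ¥1,757.64.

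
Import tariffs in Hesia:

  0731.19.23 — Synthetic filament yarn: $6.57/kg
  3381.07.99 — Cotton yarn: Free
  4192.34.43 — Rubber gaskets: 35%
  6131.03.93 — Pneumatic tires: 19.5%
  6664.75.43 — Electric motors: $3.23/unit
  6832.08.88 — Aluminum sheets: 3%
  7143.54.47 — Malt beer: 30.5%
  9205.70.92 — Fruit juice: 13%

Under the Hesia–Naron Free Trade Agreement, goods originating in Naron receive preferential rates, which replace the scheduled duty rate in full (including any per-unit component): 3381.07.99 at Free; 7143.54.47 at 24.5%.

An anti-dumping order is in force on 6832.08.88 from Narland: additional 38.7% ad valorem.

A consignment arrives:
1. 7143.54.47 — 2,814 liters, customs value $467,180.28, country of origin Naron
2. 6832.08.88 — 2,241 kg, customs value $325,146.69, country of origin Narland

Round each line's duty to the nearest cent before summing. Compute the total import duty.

Line 1 (7143.54.47, Naron, 2,814 liters, $467,180.28):
Base rate for 7143.54.47 is 30.5%.
Origin Naron qualifies under the Hesia–Naron agreement and 7143.54.47 is covered: preferential rate 24.5% applies instead.
Duty = $467,180.28 × 24.5% = $114,459.17.
Line 2 (6832.08.88, Narland, 2,241 kg, $325,146.69):
Base rate for 6832.08.88 is 3%.
Additional duty on 6832.08.88 from Narland: +38.7%. Applied ad valorem rate: 3% + 38.7% = 41.7%.
Duty = $325,146.69 × 41.7% = $135,586.17.
Total = $114,459.17 + $135,586.17 = $250,045.34.

$250,045.34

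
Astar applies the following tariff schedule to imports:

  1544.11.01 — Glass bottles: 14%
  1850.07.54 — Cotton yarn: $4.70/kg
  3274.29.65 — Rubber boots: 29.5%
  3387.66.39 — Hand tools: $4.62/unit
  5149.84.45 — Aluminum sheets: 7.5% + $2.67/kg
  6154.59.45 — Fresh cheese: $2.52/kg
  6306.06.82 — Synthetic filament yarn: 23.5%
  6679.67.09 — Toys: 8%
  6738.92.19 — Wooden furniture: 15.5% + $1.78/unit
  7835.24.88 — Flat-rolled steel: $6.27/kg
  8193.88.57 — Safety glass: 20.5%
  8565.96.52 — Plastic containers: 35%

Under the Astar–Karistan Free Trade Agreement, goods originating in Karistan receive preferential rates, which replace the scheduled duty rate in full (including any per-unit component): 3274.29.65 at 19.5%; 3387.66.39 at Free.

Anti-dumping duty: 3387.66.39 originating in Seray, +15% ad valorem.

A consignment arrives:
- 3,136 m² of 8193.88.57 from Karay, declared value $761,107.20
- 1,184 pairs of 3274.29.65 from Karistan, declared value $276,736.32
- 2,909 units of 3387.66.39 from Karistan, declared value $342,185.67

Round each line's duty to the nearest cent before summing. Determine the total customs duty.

$209,990.56

Line 1 (8193.88.57, Karay, 3,136 m², $761,107.20):
Base rate for 8193.88.57 is 20.5%.
Duty = $761,107.20 × 20.5% = $156,026.98.
Line 2 (3274.29.65, Karistan, 1,184 pairs, $276,736.32):
Base rate for 3274.29.65 is 29.5%.
Origin Karistan qualifies under the Astar–Karistan agreement and 3274.29.65 is covered: preferential rate 19.5% applies instead.
Duty = $276,736.32 × 19.5% = $53,963.58.
Line 3 (3387.66.39, Karistan, 2,909 units, $342,185.67):
Base rate for 3387.66.39 is $4.62/unit.
Origin Karistan qualifies under the Astar–Karistan agreement and 3387.66.39 is covered: preferential rate Free applies instead.
The additional-duty order on 3387.66.39 targets Seray, not Karistan; it does not apply.
Duty = $342,185.67 × 0% = $0.00.
Total = $156,026.98 + $53,963.58 + $0.00 = $209,990.56.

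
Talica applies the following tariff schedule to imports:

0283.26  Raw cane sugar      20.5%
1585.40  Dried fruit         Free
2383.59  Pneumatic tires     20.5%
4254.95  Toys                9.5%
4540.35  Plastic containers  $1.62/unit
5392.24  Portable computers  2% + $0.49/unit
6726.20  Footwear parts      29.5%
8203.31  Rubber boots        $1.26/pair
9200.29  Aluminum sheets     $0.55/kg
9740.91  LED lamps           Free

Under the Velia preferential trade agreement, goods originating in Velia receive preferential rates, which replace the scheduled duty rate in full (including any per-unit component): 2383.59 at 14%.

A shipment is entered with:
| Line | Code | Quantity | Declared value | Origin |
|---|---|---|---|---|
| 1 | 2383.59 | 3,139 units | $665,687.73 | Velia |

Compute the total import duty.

$93,196.28

Line 1 (2383.59, Velia, 3,139 units, $665,687.73):
Base rate for 2383.59 is 20.5%.
Origin Velia qualifies under the Talica–Velia agreement and 2383.59 is covered: preferential rate 14% applies instead.
Duty = $665,687.73 × 14% = $93,196.28.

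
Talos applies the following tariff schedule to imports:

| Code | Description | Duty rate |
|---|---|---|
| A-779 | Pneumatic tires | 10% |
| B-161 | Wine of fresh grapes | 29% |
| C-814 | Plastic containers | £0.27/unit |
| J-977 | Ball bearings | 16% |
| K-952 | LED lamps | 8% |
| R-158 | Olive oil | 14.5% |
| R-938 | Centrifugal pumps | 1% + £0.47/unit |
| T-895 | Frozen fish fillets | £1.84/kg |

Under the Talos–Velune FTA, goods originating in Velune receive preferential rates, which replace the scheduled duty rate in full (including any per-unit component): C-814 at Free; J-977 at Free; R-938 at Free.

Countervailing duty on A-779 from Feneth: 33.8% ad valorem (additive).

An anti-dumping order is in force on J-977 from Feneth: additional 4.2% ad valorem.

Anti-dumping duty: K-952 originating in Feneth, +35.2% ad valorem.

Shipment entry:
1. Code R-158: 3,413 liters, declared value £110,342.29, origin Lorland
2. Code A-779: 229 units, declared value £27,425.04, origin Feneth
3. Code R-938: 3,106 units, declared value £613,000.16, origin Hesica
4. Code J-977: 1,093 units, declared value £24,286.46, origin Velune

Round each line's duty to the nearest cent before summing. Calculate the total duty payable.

£35,601.62

Line 1 (R-158, Lorland, 3,413 liters, £110,342.29):
Base rate for R-158 is 14.5%.
Duty = £110,342.29 × 14.5% = £15,999.63.
Line 2 (A-779, Feneth, 229 units, £27,425.04):
Base rate for A-779 is 10%.
Additional duty on A-779 from Feneth: +33.8%. Applied ad valorem rate: 10% + 33.8% = 43.8%.
Duty = £27,425.04 × 43.8% = £12,012.17.
Line 3 (R-938, Hesica, 3,106 units, £613,000.16):
Base rate for R-938 is 1% + £0.47/unit.
R-938 has an FTA preferential rate, but origin Hesica is not Velune; base rate stands.
Duty = £613,000.16 × 1% + 3,106 × £0.47 = £7,589.82.
Line 4 (J-977, Velune, 1,093 units, £24,286.46):
Base rate for J-977 is 16%.
Origin Velune qualifies under the Talos–Velune agreement and J-977 is covered: preferential rate Free applies instead.
The additional-duty order on J-977 targets Feneth, not Velune; it does not apply.
Duty = £24,286.46 × 0% = £0.00.
Total = £15,999.63 + £12,012.17 + £7,589.82 + £0.00 = £35,601.62.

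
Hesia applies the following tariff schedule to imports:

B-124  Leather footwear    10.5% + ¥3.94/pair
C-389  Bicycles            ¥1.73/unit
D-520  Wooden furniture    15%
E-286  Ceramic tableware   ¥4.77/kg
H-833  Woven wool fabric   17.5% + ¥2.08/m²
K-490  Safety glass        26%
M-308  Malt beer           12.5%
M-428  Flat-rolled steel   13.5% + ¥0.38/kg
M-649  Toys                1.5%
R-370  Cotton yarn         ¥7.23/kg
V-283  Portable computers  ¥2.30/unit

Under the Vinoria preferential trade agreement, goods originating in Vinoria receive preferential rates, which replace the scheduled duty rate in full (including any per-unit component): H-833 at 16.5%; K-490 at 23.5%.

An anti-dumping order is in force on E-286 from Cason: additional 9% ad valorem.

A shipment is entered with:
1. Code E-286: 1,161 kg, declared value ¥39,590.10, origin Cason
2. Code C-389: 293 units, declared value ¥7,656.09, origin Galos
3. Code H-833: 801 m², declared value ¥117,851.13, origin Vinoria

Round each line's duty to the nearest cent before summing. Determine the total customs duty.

Line 1 (E-286, Cason, 1,161 kg, ¥39,590.10):
Base rate for E-286 is ¥4.77/kg.
Additional duty on E-286 from Cason: +9% ad valorem. Applied ad valorem rate = 9%.
Duty = ¥39,590.10 × 9% + 1,161 × ¥4.77 = ¥9,101.08.
Line 2 (C-389, Galos, 293 units, ¥7,656.09):
Base rate for C-389 is ¥1.73/unit.
Duty = 293 × ¥1.73 = ¥506.89.
Line 3 (H-833, Vinoria, 801 m², ¥117,851.13):
Base rate for H-833 is 17.5% + ¥2.08/m².
Origin Vinoria qualifies under the Hesia–Vinoria agreement and H-833 is covered: preferential rate 16.5% applies instead.
Duty = ¥117,851.13 × 16.5% = ¥19,445.44.
Total = ¥9,101.08 + ¥506.89 + ¥19,445.44 = ¥29,053.41.

¥29,053.41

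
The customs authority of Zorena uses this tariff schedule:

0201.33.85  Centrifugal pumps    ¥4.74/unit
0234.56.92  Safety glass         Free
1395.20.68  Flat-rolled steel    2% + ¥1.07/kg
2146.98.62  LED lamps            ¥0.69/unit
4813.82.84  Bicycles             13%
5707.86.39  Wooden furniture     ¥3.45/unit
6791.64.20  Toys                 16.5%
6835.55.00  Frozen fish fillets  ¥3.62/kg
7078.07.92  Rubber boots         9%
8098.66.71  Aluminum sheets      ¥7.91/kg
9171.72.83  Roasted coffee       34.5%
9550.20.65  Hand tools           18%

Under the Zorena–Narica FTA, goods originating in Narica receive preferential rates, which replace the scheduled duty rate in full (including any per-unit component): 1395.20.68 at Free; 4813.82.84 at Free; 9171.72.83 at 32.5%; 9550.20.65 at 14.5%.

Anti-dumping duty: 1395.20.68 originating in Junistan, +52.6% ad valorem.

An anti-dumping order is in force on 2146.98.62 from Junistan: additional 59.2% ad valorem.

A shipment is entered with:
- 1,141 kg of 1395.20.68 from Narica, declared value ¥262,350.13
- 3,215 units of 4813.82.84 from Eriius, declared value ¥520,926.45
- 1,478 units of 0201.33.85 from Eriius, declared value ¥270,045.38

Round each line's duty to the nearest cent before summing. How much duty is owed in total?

Line 1 (1395.20.68, Narica, 1,141 kg, ¥262,350.13):
Base rate for 1395.20.68 is 2% + ¥1.07/kg.
Origin Narica qualifies under the Zorena–Narica agreement and 1395.20.68 is covered: preferential rate Free applies instead.
The additional-duty order on 1395.20.68 targets Junistan, not Narica; it does not apply.
Duty = ¥262,350.13 × 0% = ¥0.00.
Line 2 (4813.82.84, Eriius, 3,215 units, ¥520,926.45):
Base rate for 4813.82.84 is 13%.
4813.82.84 has an FTA preferential rate, but origin Eriius is not Narica; base rate stands.
Duty = ¥520,926.45 × 13% = ¥67,720.44.
Line 3 (0201.33.85, Eriius, 1,478 units, ¥270,045.38):
Base rate for 0201.33.85 is ¥4.74/unit.
Duty = 1,478 × ¥4.74 = ¥7,005.72.
Total = ¥0.00 + ¥67,720.44 + ¥7,005.72 = ¥74,726.16.

¥74,726.16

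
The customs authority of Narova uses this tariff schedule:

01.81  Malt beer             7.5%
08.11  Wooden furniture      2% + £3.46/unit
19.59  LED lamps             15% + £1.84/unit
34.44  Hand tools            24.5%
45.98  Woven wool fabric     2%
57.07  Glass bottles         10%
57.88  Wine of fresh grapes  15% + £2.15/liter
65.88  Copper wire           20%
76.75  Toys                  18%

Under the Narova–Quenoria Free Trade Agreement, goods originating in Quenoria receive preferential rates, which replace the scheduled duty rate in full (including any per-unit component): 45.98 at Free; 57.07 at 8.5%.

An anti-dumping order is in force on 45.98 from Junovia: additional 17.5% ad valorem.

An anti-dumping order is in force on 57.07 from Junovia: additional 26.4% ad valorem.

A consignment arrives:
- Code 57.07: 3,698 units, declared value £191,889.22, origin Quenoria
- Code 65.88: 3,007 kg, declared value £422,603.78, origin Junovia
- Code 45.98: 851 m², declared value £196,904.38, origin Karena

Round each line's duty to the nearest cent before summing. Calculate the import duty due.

Line 1 (57.07, Quenoria, 3,698 units, £191,889.22):
Base rate for 57.07 is 10%.
Origin Quenoria qualifies under the Narova–Quenoria agreement and 57.07 is covered: preferential rate 8.5% applies instead.
The additional-duty order on 57.07 targets Junovia, not Quenoria; it does not apply.
Duty = £191,889.22 × 8.5% = £16,310.58.
Line 2 (65.88, Junovia, 3,007 kg, £422,603.78):
Base rate for 65.88 is 20%.
Duty = £422,603.78 × 20% = £84,520.76.
Line 3 (45.98, Karena, 851 m², £196,904.38):
Base rate for 45.98 is 2%.
45.98 has an FTA preferential rate, but origin Karena is not Quenoria; base rate stands.
The additional-duty order on 45.98 targets Junovia, not Karena; it does not apply.
Duty = £196,904.38 × 2% = £3,938.09.
Total = £16,310.58 + £84,520.76 + £3,938.09 = £104,769.43.

£104,769.43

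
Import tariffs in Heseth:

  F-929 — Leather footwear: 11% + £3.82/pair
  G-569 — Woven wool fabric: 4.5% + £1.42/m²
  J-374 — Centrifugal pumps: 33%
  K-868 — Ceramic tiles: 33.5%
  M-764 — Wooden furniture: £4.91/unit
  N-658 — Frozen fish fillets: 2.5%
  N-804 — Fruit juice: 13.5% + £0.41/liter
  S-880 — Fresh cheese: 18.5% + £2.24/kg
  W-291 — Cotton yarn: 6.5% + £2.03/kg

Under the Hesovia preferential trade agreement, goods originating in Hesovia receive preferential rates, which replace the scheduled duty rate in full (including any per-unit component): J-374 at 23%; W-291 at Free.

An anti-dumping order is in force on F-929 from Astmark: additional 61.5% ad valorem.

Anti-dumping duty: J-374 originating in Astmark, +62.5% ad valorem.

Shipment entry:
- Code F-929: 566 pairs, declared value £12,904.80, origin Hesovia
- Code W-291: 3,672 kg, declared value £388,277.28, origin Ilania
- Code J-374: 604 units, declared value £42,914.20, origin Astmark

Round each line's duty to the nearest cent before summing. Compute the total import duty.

Line 1 (F-929, Hesovia, 566 pairs, £12,904.80):
Base rate for F-929 is 11% + £3.82/pair.
Origin Hesovia is the FTA partner but F-929 is not on the preference list; base rate stands.
The additional-duty order on F-929 targets Astmark, not Hesovia; it does not apply.
Duty = £12,904.80 × 11% + 566 × £3.82 = £3,581.65.
Line 2 (W-291, Ilania, 3,672 kg, £388,277.28):
Base rate for W-291 is 6.5% + £2.03/kg.
W-291 has an FTA preferential rate, but origin Ilania is not Hesovia; base rate stands.
Duty = £388,277.28 × 6.5% + 3,672 × £2.03 = £32,692.18.
Line 3 (J-374, Astmark, 604 units, £42,914.20):
Base rate for J-374 is 33%.
J-374 has an FTA preferential rate, but origin Astmark is not Hesovia; base rate stands.
Additional duty on J-374 from Astmark: +62.5%. Applied ad valorem rate: 33% + 62.5% = 95.5%.
Duty = £42,914.20 × 95.5% = £40,983.06.
Total = £3,581.65 + £32,692.18 + £40,983.06 = £77,256.89.

£77,256.89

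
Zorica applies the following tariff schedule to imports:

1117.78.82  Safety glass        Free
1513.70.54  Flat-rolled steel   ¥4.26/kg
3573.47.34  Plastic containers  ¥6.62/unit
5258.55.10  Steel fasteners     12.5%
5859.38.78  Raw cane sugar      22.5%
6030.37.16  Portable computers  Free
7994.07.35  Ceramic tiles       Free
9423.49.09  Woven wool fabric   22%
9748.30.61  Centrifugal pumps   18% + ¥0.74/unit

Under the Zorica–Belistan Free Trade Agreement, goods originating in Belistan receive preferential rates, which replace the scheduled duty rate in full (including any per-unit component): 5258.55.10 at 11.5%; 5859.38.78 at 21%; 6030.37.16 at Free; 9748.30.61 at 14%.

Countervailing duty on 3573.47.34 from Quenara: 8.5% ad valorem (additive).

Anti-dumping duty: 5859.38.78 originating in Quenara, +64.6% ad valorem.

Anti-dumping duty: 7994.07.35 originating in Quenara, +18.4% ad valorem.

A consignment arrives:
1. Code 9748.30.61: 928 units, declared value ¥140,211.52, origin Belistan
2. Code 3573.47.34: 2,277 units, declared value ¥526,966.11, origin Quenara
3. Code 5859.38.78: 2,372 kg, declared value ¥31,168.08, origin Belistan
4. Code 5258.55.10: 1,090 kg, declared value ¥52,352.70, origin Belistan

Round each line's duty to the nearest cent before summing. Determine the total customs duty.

Line 1 (9748.30.61, Belistan, 928 units, ¥140,211.52):
Base rate for 9748.30.61 is 18% + ¥0.74/unit.
Origin Belistan qualifies under the Zorica–Belistan agreement and 9748.30.61 is covered: preferential rate 14% applies instead.
Duty = ¥140,211.52 × 14% = ¥19,629.61.
Line 2 (3573.47.34, Quenara, 2,277 units, ¥526,966.11):
Base rate for 3573.47.34 is ¥6.62/unit.
Additional duty on 3573.47.34 from Quenara: +8.5% ad valorem. Applied ad valorem rate = 8.5%.
Duty = ¥526,966.11 × 8.5% + 2,277 × ¥6.62 = ¥59,865.86.
Line 3 (5859.38.78, Belistan, 2,372 kg, ¥31,168.08):
Base rate for 5859.38.78 is 22.5%.
Origin Belistan qualifies under the Zorica–Belistan agreement and 5859.38.78 is covered: preferential rate 21% applies instead.
The additional-duty order on 5859.38.78 targets Quenara, not Belistan; it does not apply.
Duty = ¥31,168.08 × 21% = ¥6,545.30.
Line 4 (5258.55.10, Belistan, 1,090 kg, ¥52,352.70):
Base rate for 5258.55.10 is 12.5%.
Origin Belistan qualifies under the Zorica–Belistan agreement and 5258.55.10 is covered: preferential rate 11.5% applies instead.
Duty = ¥52,352.70 × 11.5% = ¥6,020.56.
Total = ¥19,629.61 + ¥59,865.86 + ¥6,545.30 + ¥6,020.56 = ¥92,061.33.

¥92,061.33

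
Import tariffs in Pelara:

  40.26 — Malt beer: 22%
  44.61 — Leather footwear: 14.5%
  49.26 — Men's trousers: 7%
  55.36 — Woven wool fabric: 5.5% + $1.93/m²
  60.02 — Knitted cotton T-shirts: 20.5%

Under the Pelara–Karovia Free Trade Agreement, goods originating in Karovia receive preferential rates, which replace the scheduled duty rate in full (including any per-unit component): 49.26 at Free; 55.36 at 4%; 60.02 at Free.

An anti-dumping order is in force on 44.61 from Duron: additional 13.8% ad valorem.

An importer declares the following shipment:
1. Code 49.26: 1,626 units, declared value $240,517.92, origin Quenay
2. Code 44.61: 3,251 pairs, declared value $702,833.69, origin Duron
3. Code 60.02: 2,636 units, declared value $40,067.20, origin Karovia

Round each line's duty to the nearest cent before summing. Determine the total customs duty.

$215,738.18

Line 1 (49.26, Quenay, 1,626 units, $240,517.92):
Base rate for 49.26 is 7%.
49.26 has an FTA preferential rate, but origin Quenay is not Karovia; base rate stands.
Duty = $240,517.92 × 7% = $16,836.25.
Line 2 (44.61, Duron, 3,251 pairs, $702,833.69):
Base rate for 44.61 is 14.5%.
Additional duty on 44.61 from Duron: +13.8%. Applied ad valorem rate: 14.5% + 13.8% = 28.3%.
Duty = $702,833.69 × 28.3% = $198,901.93.
Line 3 (60.02, Karovia, 2,636 units, $40,067.20):
Base rate for 60.02 is 20.5%.
Origin Karovia qualifies under the Pelara–Karovia agreement and 60.02 is covered: preferential rate Free applies instead.
Duty = $40,067.20 × 0% = $0.00.
Total = $16,836.25 + $198,901.93 + $0.00 = $215,738.18.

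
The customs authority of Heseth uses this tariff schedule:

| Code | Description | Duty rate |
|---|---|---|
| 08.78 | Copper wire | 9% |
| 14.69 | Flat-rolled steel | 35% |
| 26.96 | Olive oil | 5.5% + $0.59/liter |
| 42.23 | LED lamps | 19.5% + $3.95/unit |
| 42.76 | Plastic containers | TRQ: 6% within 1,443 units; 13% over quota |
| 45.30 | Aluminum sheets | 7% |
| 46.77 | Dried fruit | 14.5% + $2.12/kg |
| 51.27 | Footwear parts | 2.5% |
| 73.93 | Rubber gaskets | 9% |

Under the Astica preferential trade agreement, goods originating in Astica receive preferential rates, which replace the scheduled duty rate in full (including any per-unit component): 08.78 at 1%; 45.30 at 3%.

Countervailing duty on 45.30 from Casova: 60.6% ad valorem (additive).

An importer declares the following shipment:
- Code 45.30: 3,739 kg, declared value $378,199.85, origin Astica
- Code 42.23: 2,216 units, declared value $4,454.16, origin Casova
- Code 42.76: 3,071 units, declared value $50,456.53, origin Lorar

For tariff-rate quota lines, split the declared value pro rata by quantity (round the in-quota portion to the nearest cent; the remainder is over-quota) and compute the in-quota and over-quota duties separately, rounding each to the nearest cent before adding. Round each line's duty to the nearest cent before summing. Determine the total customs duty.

Line 1 (45.30, Astica, 3,739 kg, $378,199.85):
Base rate for 45.30 is 7%.
Origin Astica qualifies under the Heseth–Astica agreement and 45.30 is covered: preferential rate 3% applies instead.
The additional-duty order on 45.30 targets Casova, not Astica; it does not apply.
Duty = $378,199.85 × 3% = $11,346.00.
Line 2 (42.23, Casova, 2,216 units, $4,454.16):
Base rate for 42.23 is 19.5% + $3.95/unit.
Duty = $4,454.16 × 19.5% + 2,216 × $3.95 = $9,621.76.
Line 3 (42.76, Lorar, 3,071 units, $50,456.53):
Code 42.76 is under a tariff-rate quota (threshold 1,443 units). In-quota: 1,443 units at 6%; over-quota: 1,628 units at 13%.
Pro-rata value split: in-quota = $50,456.53 × 1,443/3,071 = $23,708.49; over-quota = $50,456.53 − $23,708.49 = $26,748.04.
In-quota duty = $23,708.49 × 6% = $1,422.51. Over-quota duty = $26,748.04 × 13% = $3,477.25.
Line duty = $1,422.51 + $3,477.25 = $4,899.76.
Total = $11,346.00 + $9,621.76 + $4,899.76 = $25,867.52.

$25,867.52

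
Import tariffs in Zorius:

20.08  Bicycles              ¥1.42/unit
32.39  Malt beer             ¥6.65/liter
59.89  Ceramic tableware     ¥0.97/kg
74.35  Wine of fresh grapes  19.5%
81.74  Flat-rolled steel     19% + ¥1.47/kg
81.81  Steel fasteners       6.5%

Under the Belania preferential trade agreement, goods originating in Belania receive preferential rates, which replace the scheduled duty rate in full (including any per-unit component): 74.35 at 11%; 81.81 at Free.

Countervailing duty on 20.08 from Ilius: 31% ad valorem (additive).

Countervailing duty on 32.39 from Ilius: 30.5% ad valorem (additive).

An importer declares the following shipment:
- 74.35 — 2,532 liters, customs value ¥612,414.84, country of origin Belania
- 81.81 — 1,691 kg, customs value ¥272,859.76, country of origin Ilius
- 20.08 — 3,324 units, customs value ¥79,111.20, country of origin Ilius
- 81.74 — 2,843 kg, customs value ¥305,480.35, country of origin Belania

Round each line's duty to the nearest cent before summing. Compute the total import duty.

¥176,566.54

Line 1 (74.35, Belania, 2,532 liters, ¥612,414.84):
Base rate for 74.35 is 19.5%.
Origin Belania qualifies under the Zorius–Belania agreement and 74.35 is covered: preferential rate 11% applies instead.
Duty = ¥612,414.84 × 11% = ¥67,365.63.
Line 2 (81.81, Ilius, 1,691 kg, ¥272,859.76):
Base rate for 81.81 is 6.5%.
81.81 has an FTA preferential rate, but origin Ilius is not Belania; base rate stands.
Duty = ¥272,859.76 × 6.5% = ¥17,735.88.
Line 3 (20.08, Ilius, 3,324 units, ¥79,111.20):
Base rate for 20.08 is ¥1.42/unit.
Additional duty on 20.08 from Ilius: +31% ad valorem. Applied ad valorem rate = 31%.
Duty = ¥79,111.20 × 31% + 3,324 × ¥1.42 = ¥29,244.55.
Line 4 (81.74, Belania, 2,843 kg, ¥305,480.35):
Base rate for 81.74 is 19% + ¥1.47/kg.
Origin Belania is the FTA partner but 81.74 is not on the preference list; base rate stands.
Duty = ¥305,480.35 × 19% + 2,843 × ¥1.47 = ¥62,220.48.
Total = ¥67,365.63 + ¥17,735.88 + ¥29,244.55 + ¥62,220.48 = ¥176,566.54.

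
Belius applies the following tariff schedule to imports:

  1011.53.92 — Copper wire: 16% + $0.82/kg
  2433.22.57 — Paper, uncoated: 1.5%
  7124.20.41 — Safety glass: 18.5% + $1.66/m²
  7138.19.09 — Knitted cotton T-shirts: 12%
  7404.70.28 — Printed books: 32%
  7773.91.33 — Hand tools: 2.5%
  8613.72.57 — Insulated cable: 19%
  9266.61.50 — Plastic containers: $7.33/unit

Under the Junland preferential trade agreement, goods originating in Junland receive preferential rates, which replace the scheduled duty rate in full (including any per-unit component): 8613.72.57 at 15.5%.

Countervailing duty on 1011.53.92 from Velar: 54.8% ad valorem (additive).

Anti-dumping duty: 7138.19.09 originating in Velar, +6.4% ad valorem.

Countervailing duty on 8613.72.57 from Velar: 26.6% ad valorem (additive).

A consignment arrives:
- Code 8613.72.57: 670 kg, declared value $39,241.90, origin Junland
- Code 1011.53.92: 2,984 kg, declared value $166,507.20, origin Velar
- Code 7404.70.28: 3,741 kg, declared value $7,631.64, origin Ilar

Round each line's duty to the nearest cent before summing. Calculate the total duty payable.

Line 1 (8613.72.57, Junland, 670 kg, $39,241.90):
Base rate for 8613.72.57 is 19%.
Origin Junland qualifies under the Belius–Junland agreement and 8613.72.57 is covered: preferential rate 15.5% applies instead.
The additional-duty order on 8613.72.57 targets Velar, not Junland; it does not apply.
Duty = $39,241.90 × 15.5% = $6,082.49.
Line 2 (1011.53.92, Velar, 2,984 kg, $166,507.20):
Base rate for 1011.53.92 is 16% + $0.82/kg.
Additional duty on 1011.53.92 from Velar: +54.8%. Applied ad valorem rate: 16% + 54.8% = 70.8%.
Duty = $166,507.20 × 70.8% + 2,984 × $0.82 = $120,333.98.
Line 3 (7404.70.28, Ilar, 3,741 kg, $7,631.64):
Base rate for 7404.70.28 is 32%.
Duty = $7,631.64 × 32% = $2,442.12.
Total = $6,082.49 + $120,333.98 + $2,442.12 = $128,858.59.

$128,858.59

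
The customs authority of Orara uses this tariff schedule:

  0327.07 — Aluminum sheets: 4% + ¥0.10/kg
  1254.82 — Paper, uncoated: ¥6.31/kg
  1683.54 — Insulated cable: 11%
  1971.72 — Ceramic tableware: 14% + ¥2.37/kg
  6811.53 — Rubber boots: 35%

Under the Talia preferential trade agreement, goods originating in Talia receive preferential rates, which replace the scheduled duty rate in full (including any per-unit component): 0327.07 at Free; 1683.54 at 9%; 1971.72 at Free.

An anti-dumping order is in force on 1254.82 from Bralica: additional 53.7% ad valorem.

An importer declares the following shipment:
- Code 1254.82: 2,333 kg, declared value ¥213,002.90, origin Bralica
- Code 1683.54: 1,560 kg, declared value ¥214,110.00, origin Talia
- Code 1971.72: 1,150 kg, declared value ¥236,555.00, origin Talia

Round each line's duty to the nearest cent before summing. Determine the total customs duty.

¥148,373.69

Line 1 (1254.82, Bralica, 2,333 kg, ¥213,002.90):
Base rate for 1254.82 is ¥6.31/kg.
Additional duty on 1254.82 from Bralica: +53.7% ad valorem. Applied ad valorem rate = 53.7%.
Duty = ¥213,002.90 × 53.7% + 2,333 × ¥6.31 = ¥129,103.79.
Line 2 (1683.54, Talia, 1,560 kg, ¥214,110.00):
Base rate for 1683.54 is 11%.
Origin Talia qualifies under the Orara–Talia agreement and 1683.54 is covered: preferential rate 9% applies instead.
Duty = ¥214,110.00 × 9% = ¥19,269.90.
Line 3 (1971.72, Talia, 1,150 kg, ¥236,555.00):
Base rate for 1971.72 is 14% + ¥2.37/kg.
Origin Talia qualifies under the Orara–Talia agreement and 1971.72 is covered: preferential rate Free applies instead.
Duty = ¥236,555.00 × 0% = ¥0.00.
Total = ¥129,103.79 + ¥19,269.90 + ¥0.00 = ¥148,373.69.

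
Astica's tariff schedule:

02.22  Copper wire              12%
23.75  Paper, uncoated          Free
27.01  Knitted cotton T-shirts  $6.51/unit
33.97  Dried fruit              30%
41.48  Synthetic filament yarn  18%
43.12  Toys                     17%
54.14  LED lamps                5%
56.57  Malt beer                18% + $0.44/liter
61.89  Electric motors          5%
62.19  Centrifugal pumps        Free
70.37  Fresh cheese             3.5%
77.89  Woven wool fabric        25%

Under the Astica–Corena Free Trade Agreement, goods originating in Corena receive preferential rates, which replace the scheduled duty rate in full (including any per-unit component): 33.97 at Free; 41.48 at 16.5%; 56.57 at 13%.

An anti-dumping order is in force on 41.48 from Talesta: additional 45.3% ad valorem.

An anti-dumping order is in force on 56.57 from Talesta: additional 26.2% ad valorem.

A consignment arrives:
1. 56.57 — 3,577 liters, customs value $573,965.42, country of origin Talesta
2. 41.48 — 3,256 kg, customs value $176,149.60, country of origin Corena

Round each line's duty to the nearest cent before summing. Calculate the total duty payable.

Line 1 (56.57, Talesta, 3,577 liters, $573,965.42):
Base rate for 56.57 is 18% + $0.44/liter.
56.57 has an FTA preferential rate, but origin Talesta is not Corena; base rate stands.
Additional duty on 56.57 from Talesta: +26.2%. Applied ad valorem rate: 18% + 26.2% = 44.2%.
Duty = $573,965.42 × 44.2% + 3,577 × $0.44 = $255,266.60.
Line 2 (41.48, Corena, 3,256 kg, $176,149.60):
Base rate for 41.48 is 18%.
Origin Corena qualifies under the Astica–Corena agreement and 41.48 is covered: preferential rate 16.5% applies instead.
The additional-duty order on 41.48 targets Talesta, not Corena; it does not apply.
Duty = $176,149.60 × 16.5% = $29,064.68.
Total = $255,266.60 + $29,064.68 = $284,331.28.

$284,331.28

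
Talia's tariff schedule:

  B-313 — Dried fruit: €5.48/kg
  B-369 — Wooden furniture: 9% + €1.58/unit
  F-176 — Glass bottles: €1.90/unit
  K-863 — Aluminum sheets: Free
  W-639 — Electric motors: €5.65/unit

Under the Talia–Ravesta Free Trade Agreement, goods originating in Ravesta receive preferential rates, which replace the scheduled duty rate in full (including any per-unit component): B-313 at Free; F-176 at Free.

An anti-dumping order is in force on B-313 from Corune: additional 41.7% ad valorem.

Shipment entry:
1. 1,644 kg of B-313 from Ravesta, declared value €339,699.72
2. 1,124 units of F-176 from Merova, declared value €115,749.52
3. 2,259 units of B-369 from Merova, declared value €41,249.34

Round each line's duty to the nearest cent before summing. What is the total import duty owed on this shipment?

€9,417.26

Line 1 (B-313, Ravesta, 1,644 kg, €339,699.72):
Base rate for B-313 is €5.48/kg.
Origin Ravesta qualifies under the Talia–Ravesta agreement and B-313 is covered: preferential rate Free applies instead.
The additional-duty order on B-313 targets Corune, not Ravesta; it does not apply.
Duty = €339,699.72 × 0% = €0.00.
Line 2 (F-176, Merova, 1,124 units, €115,749.52):
Base rate for F-176 is €1.90/unit.
F-176 has an FTA preferential rate, but origin Merova is not Ravesta; base rate stands.
Duty = 1,124 × €1.90 = €2,135.60.
Line 3 (B-369, Merova, 2,259 units, €41,249.34):
Base rate for B-369 is 9% + €1.58/unit.
Duty = €41,249.34 × 9% + 2,259 × €1.58 = €7,281.66.
Total = €0.00 + €2,135.60 + €7,281.66 = €9,417.26.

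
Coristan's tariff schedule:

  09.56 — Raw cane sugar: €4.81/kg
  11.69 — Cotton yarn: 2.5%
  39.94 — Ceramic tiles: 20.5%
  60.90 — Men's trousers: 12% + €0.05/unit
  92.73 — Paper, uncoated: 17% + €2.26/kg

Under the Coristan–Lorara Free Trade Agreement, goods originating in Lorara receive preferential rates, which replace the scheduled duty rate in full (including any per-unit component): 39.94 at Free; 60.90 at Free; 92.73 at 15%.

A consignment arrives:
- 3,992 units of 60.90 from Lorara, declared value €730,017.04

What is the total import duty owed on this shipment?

€0.00

Line 1 (60.90, Lorara, 3,992 units, €730,017.04):
Base rate for 60.90 is 12% + €0.05/unit.
Origin Lorara qualifies under the Coristan–Lorara agreement and 60.90 is covered: preferential rate Free applies instead.
Duty = €730,017.04 × 0% = €0.00.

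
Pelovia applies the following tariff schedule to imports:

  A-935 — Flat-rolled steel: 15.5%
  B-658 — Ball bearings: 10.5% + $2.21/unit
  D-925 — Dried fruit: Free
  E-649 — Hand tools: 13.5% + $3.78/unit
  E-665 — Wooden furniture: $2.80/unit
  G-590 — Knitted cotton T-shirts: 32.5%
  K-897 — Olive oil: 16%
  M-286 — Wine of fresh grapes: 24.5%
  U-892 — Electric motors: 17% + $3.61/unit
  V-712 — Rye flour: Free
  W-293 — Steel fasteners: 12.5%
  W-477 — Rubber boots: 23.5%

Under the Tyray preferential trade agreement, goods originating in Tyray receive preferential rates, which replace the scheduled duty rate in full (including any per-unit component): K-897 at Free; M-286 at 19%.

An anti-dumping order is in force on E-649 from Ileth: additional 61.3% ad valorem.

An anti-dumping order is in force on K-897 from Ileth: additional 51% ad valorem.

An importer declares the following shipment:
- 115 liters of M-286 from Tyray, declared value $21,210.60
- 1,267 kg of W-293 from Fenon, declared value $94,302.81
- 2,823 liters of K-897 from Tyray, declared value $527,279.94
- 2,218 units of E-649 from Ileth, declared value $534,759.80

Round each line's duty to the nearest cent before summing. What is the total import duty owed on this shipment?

$424,202.23

Line 1 (M-286, Tyray, 115 liters, $21,210.60):
Base rate for M-286 is 24.5%.
Origin Tyray qualifies under the Pelovia–Tyray agreement and M-286 is covered: preferential rate 19% applies instead.
Duty = $21,210.60 × 19% = $4,030.01.
Line 2 (W-293, Fenon, 1,267 kg, $94,302.81):
Base rate for W-293 is 12.5%.
Duty = $94,302.81 × 12.5% = $11,787.85.
Line 3 (K-897, Tyray, 2,823 liters, $527,279.94):
Base rate for K-897 is 16%.
Origin Tyray qualifies under the Pelovia–Tyray agreement and K-897 is covered: preferential rate Free applies instead.
The additional-duty order on K-897 targets Ileth, not Tyray; it does not apply.
Duty = $527,279.94 × 0% = $0.00.
Line 4 (E-649, Ileth, 2,218 units, $534,759.80):
Base rate for E-649 is 13.5% + $3.78/unit.
Additional duty on E-649 from Ileth: +61.3%. Applied ad valorem rate: 13.5% + 61.3% = 74.8%.
Duty = $534,759.80 × 74.8% + 2,218 × $3.78 = $408,384.37.
Total = $4,030.01 + $11,787.85 + $0.00 + $408,384.37 = $424,202.23.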